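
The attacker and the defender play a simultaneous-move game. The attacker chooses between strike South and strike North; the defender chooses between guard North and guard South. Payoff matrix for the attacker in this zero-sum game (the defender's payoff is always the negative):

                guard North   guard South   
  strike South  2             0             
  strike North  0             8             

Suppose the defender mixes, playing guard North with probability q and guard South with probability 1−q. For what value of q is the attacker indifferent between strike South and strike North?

q = 4/5

The defender's mix must leave the attacker indifferent between strike South and strike North.
  the attacker's payoff to strike South: q·2 + (1−q)·0 = 2q
  the attacker's payoff to strike North: q·0 + (1−q)·8 = -8q + 8
  2q = -8q + 8  ⇒  10q = 8  ⇒  q = 4/5.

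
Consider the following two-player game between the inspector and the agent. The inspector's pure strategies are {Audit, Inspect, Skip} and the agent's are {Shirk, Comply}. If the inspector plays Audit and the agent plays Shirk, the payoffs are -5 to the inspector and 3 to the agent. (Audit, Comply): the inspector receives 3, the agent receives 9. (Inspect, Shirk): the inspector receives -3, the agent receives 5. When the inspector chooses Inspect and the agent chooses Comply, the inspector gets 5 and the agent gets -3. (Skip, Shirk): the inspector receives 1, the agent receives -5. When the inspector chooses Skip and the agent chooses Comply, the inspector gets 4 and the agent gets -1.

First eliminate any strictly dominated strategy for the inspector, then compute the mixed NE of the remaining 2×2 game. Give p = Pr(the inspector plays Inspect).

p = 1/3

The inspector's strategy Audit is strictly dominated by Inspect: -3 > -5 and 5 > 3. Eliminate Audit.
In a mixed equilibrium the agent is indifferent between Shirk and Comply; this condition fixes p.
  the agent's payoff from Shirk: p·5 + (1−p)·(-5) = 10p - 5
  the agent's payoff from Comply: p·(-3) + (1−p)·(-1) = -2p - 1
  10p - 5 = -2p - 1  ⇒  12p = 4  ⇒  p = 1/3.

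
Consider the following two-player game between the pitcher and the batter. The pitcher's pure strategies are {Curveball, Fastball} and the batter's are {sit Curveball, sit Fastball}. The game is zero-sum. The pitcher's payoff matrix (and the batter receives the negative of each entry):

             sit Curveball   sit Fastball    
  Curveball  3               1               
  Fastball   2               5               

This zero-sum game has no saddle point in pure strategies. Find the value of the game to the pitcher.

The batter's mix must leave the pitcher indifferent between Curveball and Fastball.
  the pitcher's payoff to Curveball: q·3 + (1−q)·1 = 2q + 1
  the pitcher's payoff to Fastball: q·2 + (1−q)·5 = -3q + 5
  2q + 1 = -3q + 5  ⇒  5q = 4  ⇒  q = 4/5.
The value is the pitcher's expected payoff against this mix (using Curveball): (4/5)·3 + (1/5)·1 = 13/5.

v = 13/5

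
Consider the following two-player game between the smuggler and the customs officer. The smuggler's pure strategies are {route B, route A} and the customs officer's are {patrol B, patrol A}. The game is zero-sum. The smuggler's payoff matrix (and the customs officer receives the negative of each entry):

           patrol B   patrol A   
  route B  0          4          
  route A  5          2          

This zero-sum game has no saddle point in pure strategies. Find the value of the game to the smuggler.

v = 20/7

In a mixed equilibrium the smuggler is indifferent between route B and route A; this condition fixes q.
  the smuggler's expected payoff from route B: q·0 + (1−q)·4 = -4q + 4
  the smuggler's expected payoff from route A: q·5 + (1−q)·2 = 3q + 2
  -4q + 4 = 3q + 2  ⇒  -7q = -2  ⇒  q = 2/7.
The value is the smuggler's expected payoff against this mix (using route B): (2/7)·0 + (5/7)·4 = 20/7.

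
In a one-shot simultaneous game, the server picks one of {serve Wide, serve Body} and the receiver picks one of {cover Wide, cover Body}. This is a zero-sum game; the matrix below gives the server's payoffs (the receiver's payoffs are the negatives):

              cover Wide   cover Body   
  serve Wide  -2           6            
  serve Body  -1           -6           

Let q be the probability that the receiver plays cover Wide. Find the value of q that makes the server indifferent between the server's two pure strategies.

Set the server's expected payoff from serve Wide equal to that from serve Body:
  the server's payoff to serve Wide: q·(-2) + (1−q)·6 = -8q + 6
  the server's payoff to serve Body: q·(-1) + (1−q)·(-6) = 5q - 6
  -8q + 6 = 5q - 6  ⇒  -13q = -12  ⇒  q = 12/13.

q = 12/13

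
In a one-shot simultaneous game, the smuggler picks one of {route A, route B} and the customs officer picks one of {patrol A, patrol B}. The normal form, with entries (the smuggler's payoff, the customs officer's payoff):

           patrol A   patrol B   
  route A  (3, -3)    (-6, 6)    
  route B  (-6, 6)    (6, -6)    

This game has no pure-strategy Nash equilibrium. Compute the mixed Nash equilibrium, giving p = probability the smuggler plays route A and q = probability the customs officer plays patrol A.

p = 4/7, q = 4/7

The customs officer's indifference between patrol A and patrol B determines the smuggler's mixing probability p:
  the customs officer's payoff from patrol A: p·(-3) + (1−p)·6 = -9p + 6
  the customs officer's payoff from patrol B: p·6 + (1−p)·(-6) = 12p - 6
  -9p + 6 = 12p - 6  ⇒  -21p = -12  ⇒  p = 4/7.
The customs officer's mix must leave the smuggler indifferent between route A and route B.
  the smuggler's payoff from route A: q·3 + (1−q)·(-6) = 9q - 6
  the smuggler's payoff from route B: q·(-6) + (1−q)·6 = -12q + 6
  9q - 6 = -12q + 6  ⇒  21q = 12  ⇒  q = 4/7.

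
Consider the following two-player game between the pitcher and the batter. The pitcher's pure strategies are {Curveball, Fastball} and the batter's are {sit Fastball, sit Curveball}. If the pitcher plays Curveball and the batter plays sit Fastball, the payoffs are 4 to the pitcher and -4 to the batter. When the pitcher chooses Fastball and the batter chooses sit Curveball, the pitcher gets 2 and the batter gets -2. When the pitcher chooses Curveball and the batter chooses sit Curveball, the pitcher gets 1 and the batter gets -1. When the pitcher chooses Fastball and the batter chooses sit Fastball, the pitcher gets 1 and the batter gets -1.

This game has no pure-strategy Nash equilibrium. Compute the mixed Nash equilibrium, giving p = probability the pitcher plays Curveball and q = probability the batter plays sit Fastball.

p = 1/4, q = 1/4

In a mixed equilibrium the batter is indifferent between sit Fastball and sit Curveball; this condition fixes p.
  the batter's payoff from sit Fastball: p·(-4) + (1−p)·(-1) = -3p - 1
  the batter's payoff from sit Curveball: p·(-1) + (1−p)·(-2) = p - 2
  -3p - 1 = p - 2  ⇒  -4p = -1  ⇒  p = 1/4.
The batter's mix must leave the pitcher indifferent between Curveball and Fastball.
  the pitcher's expected payoff from Curveball: q·4 + (1−q)·1 = 3q + 1
  the pitcher's expected payoff from Fastball: q·1 + (1−q)·2 = -q + 2
  3q + 1 = -q + 2  ⇒  4q = 1  ⇒  q = 1/4.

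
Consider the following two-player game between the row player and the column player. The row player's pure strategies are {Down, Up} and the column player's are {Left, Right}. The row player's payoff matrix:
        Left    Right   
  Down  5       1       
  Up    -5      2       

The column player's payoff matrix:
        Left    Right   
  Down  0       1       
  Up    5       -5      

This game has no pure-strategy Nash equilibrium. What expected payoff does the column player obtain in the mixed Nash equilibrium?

5/11

The row player's mix must leave the column player indifferent between Left and Right.
  the column player's payoff to Left: p·0 + (1−p)·5 = -5p + 5
  the column player's payoff to Right: p·1 + (1−p)·(-5) = 6p - 5
  -5p + 5 = 6p - 5  ⇒  -11p = -10  ⇒  p = 10/11.
At equilibrium the column player is indifferent across columns, so the column player's payoff equals the payoff from Left: (10/11)·0 + (1/11)·5 = 5/11.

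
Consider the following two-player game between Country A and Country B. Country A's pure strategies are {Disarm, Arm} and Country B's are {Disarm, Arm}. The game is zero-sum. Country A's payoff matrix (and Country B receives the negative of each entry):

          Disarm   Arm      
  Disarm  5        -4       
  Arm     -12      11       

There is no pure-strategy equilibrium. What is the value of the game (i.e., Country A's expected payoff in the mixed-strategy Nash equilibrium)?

v = 7/32

Country A's indifference between Disarm and Arm determines Country B's mixing probability q:
  Country A's expected payoff from Disarm: q·5 + (1−q)·(-4) = 9q - 4
  Country A's expected payoff from Arm: q·(-12) + (1−q)·11 = -23q + 11
  9q - 4 = -23q + 11  ⇒  32q = 15  ⇒  q = 15/32.
The value is Country A's expected payoff against this mix (using Disarm): (15/32)·5 + (17/32)·(-4) = 7/32.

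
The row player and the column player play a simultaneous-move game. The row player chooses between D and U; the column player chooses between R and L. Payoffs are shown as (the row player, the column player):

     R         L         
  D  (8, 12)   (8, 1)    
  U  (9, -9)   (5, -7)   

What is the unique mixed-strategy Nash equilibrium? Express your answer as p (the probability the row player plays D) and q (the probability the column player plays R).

p = 2/13, q = 3/4

In a mixed equilibrium the column player is indifferent between R and L; this condition fixes p.
  the column player's payoff from R: p·12 + (1−p)·(-9) = 21p - 9
  the column player's payoff from L: p·1 + (1−p)·(-7) = 8p - 7
  21p - 9 = 8p - 7  ⇒  13p = 2  ⇒  p = 2/13.
In a mixed equilibrium the row player is indifferent between D and U; this condition fixes q.
  the row player's payoff to D: q·8 + (1−q)·8 = 8
  the row player's payoff to U: q·9 + (1−q)·5 = 4q + 5
  8 = 4q + 5  ⇒  -4q = -3  ⇒  q = 3/4.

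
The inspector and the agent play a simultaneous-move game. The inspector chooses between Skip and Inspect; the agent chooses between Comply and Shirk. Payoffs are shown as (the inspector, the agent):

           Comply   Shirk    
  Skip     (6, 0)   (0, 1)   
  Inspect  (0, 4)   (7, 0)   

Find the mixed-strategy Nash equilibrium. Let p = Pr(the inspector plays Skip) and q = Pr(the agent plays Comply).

p = 4/5, q = 7/13

In a mixed equilibrium the agent is indifferent between Comply and Shirk; this condition fixes p.
  the agent's payoff from Comply: p·0 + (1−p)·4 = -4p + 4
  the agent's payoff from Shirk: p·1 + (1−p)·0 = p
  -4p + 4 = p  ⇒  -5p = -4  ⇒  p = 4/5.
The inspector's indifference between Skip and Inspect determines the agent's mixing probability q:
  the inspector's payoff to Skip: q·6 + (1−q)·0 = 6q
  the inspector's payoff to Inspect: q·0 + (1−q)·7 = -7q + 7
  6q = -7q + 7  ⇒  13q = 7  ⇒  q = 7/13.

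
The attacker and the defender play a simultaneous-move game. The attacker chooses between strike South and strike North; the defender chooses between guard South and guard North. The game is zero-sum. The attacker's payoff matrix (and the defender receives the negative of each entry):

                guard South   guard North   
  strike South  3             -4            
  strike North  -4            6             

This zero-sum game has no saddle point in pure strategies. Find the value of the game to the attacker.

In a mixed equilibrium the attacker is indifferent between strike South and strike North; this condition fixes q.
  the attacker's expected payoff from strike South: q·3 + (1−q)·(-4) = 7q - 4
  the attacker's expected payoff from strike North: q·(-4) + (1−q)·6 = -10q + 6
  7q - 4 = -10q + 6  ⇒  17q = 10  ⇒  q = 10/17.
The value is the attacker's expected payoff against this mix (using strike South): (10/17)·3 + (7/17)·(-4) = 2/17.

v = 2/17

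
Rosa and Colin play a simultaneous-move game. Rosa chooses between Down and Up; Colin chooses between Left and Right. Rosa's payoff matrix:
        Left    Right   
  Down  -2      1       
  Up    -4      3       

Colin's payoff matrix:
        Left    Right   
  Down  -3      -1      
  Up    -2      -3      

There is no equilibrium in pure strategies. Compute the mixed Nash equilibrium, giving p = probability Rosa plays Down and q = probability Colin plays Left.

Set Colin's expected payoff from Left equal to that from Right:
  Colin's expected payoff from Left: p·(-3) + (1−p)·(-2) = -p - 2
  Colin's expected payoff from Right: p·(-1) + (1−p)·(-3) = 2p - 3
  -p - 2 = 2p - 3  ⇒  -3p = -1  ⇒  p = 1/3.
In a mixed equilibrium Rosa is indifferent between Down and Up; this condition fixes q.
  Rosa's expected payoff from Down: q·(-2) + (1−q)·1 = -3q + 1
  Rosa's expected payoff from Up: q·(-4) + (1−q)·3 = -7q + 3
  -3q + 1 = -7q + 3  ⇒  4q = 2  ⇒  q = 1/2.

p = 1/3, q = 1/2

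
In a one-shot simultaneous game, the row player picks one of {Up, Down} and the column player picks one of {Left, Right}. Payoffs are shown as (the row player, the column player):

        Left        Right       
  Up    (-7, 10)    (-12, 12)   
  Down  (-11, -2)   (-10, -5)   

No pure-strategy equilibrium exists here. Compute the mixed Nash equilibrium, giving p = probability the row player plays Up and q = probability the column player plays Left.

p = 3/5, q = 1/3

Set the column player's expected payoff from Left equal to that from Right:
  the column player's payoff to Left: p·10 + (1−p)·(-2) = 12p - 2
  the column player's payoff to Right: p·12 + (1−p)·(-5) = 17p - 5
  12p - 2 = 17p - 5  ⇒  -5p = -3  ⇒  p = 3/5.
In a mixed equilibrium the row player is indifferent between Up and Down; this condition fixes q.
  the row player's expected payoff from Up: q·(-7) + (1−q)·(-12) = 5q - 12
  the row player's expected payoff from Down: q·(-11) + (1−q)·(-10) = -q - 10
  5q - 12 = -q - 10  ⇒  6q = 2  ⇒  q = 1/3.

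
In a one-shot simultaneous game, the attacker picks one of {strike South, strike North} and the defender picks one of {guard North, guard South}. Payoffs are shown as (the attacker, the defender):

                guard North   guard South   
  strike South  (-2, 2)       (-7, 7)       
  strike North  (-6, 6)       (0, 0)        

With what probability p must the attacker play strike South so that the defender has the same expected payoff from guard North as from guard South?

Set the defender's expected payoff from guard North equal to that from guard South:
  the defender's payoff from guard North: p·2 + (1−p)·6 = -4p + 6
  the defender's payoff from guard South: p·7 + (1−p)·0 = 7p
  -4p + 6 = 7p  ⇒  -11p = -6  ⇒  p = 6/11.

p = 6/11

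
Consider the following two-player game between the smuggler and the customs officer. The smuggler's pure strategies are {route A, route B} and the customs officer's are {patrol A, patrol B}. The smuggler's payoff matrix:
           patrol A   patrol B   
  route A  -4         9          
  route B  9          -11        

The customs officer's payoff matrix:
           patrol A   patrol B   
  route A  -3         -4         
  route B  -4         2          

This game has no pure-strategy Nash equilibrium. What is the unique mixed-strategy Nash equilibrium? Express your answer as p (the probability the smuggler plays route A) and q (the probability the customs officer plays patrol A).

p = 6/7, q = 20/33

The smuggler's mix must leave the customs officer indifferent between patrol A and patrol B.
  the customs officer's expected payoff from patrol A: p·(-3) + (1−p)·(-4) = p - 4
  the customs officer's expected payoff from patrol B: p·(-4) + (1−p)·2 = -6p + 2
  p - 4 = -6p + 2  ⇒  7p = 6  ⇒  p = 6/7.
Set the smuggler's expected payoff from route A equal to that from route B:
  the smuggler's expected payoff from route A: q·(-4) + (1−q)·9 = -13q + 9
  the smuggler's expected payoff from route B: q·9 + (1−q)·(-11) = 20q - 11
  -13q + 9 = 20q - 11  ⇒  -33q = -20  ⇒  q = 20/33.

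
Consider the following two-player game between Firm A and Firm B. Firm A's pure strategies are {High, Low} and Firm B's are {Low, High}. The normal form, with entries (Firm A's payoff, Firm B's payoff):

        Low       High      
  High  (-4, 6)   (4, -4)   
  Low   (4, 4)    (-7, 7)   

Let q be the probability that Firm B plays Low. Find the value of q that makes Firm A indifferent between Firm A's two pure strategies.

q = 11/19

In a mixed equilibrium Firm A is indifferent between High and Low; this condition fixes q.
  Firm A's payoff to High: q·(-4) + (1−q)·4 = -8q + 4
  Firm A's payoff to Low: q·4 + (1−q)·(-7) = 11q - 7
  -8q + 4 = 11q - 7  ⇒  -19q = -11  ⇒  q = 11/19.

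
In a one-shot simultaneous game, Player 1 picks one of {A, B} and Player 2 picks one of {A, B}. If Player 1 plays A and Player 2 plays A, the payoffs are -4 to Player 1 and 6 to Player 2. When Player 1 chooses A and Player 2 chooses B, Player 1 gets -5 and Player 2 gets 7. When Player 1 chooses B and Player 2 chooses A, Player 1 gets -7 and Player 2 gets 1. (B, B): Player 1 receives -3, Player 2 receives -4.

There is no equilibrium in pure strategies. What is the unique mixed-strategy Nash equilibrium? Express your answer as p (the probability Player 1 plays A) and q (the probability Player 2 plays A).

p = 5/6, q = 2/5

In a mixed equilibrium Player 2 is indifferent between A and B; this condition fixes p.
  Player 2's payoff to A: p·6 + (1−p)·1 = 5p + 1
  Player 2's payoff to B: p·7 + (1−p)·(-4) = 11p - 4
  5p + 1 = 11p - 4  ⇒  -6p = -5  ⇒  p = 5/6.
Player 2's mix must leave Player 1 indifferent between A and B.
  Player 1's expected payoff from A: q·(-4) + (1−q)·(-5) = q - 5
  Player 1's expected payoff from B: q·(-7) + (1−q)·(-3) = -4q - 3
  q - 5 = -4q - 3  ⇒  5q = 2  ⇒  q = 2/5.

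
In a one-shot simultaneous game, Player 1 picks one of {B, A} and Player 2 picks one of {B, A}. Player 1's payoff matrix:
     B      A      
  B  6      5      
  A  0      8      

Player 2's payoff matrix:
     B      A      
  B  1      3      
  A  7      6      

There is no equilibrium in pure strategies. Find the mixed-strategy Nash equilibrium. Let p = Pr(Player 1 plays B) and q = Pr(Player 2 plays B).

In a mixed equilibrium Player 2 is indifferent between B and A; this condition fixes p.
  Player 2's expected payoff from B: p·1 + (1−p)·7 = -6p + 7
  Player 2's expected payoff from A: p·3 + (1−p)·6 = -3p + 6
  -6p + 7 = -3p + 6  ⇒  -3p = -1  ⇒  p = 1/3.
In a mixed equilibrium Player 1 is indifferent between B and A; this condition fixes q.
  Player 1's payoff from B: q·6 + (1−q)·5 = q + 5
  Player 1's payoff from A: q·0 + (1−q)·8 = -8q + 8
  q + 5 = -8q + 8  ⇒  9q = 3  ⇒  q = 1/3.

p = 1/3, q = 1/3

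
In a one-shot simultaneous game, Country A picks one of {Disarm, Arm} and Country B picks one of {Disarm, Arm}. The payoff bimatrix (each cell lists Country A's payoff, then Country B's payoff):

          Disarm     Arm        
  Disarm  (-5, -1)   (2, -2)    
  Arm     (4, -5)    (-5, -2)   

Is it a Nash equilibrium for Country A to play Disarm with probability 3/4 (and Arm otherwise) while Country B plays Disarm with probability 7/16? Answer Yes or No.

Check Country B's indifference given Country A's mix p = 3/4:
  payoff from Disarm = -2; payoff from Arm = -2 — equal.
Check Country A's indifference given Country B's mix q = 7/16:
  payoff from Disarm = -17/16; payoff from Arm = -17/16 — equal.
Both players are indifferent, so neither can profitably deviate.

Yes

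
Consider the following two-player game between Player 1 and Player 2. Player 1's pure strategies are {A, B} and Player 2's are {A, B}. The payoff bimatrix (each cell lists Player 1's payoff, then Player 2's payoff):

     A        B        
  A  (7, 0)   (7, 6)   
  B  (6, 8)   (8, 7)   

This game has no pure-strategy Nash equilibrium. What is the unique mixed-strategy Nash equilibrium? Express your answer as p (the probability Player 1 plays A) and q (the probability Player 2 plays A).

p = 1/7, q = 1/2

Player 1's mix must leave Player 2 indifferent between A and B.
  Player 2's payoff from A: p·0 + (1−p)·8 = -8p + 8
  Player 2's payoff from B: p·6 + (1−p)·7 = -p + 7
  -8p + 8 = -p + 7  ⇒  -7p = -1  ⇒  p = 1/7.
Set Player 1's expected payoff from A equal to that from B:
  Player 1's expected payoff from A: q·7 + (1−q)·7 = 7
  Player 1's expected payoff from B: q·6 + (1−q)·8 = -2q + 8
  7 = -2q + 8  ⇒  2q = 1  ⇒  q = 1/2.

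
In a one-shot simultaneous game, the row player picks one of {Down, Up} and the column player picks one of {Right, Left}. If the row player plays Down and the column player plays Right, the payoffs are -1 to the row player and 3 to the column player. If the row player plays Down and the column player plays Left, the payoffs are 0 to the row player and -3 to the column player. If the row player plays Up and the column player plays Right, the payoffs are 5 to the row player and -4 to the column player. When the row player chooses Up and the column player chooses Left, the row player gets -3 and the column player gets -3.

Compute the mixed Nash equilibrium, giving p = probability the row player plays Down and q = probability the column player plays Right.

For the column player to be willing to mix, the column player must be indifferent between Right and Left, which pins down the row player's mix.
  the column player's payoff from Right: p·3 + (1−p)·(-4) = 7p - 4
  the column player's payoff from Left: p·(-3) + (1−p)·(-3) = -3
  7p - 4 = -3  ⇒  7p = 1  ⇒  p = 1/7.
For the row player to be willing to mix, the row player must be indifferent between Down and Up, which pins down the column player's mix.
  the row player's expected payoff from Down: q·(-1) + (1−q)·0 = -q
  the row player's expected payoff from Up: q·5 + (1−q)·(-3) = 8q - 3
  -q = 8q - 3  ⇒  -9q = -3  ⇒  q = 1/3.

p = 1/7, q = 1/3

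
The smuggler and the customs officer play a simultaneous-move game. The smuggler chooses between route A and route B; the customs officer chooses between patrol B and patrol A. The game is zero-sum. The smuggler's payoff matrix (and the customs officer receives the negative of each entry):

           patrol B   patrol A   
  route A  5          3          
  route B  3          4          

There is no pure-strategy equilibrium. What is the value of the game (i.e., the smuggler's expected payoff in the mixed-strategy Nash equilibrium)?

v = 11/3

In a mixed equilibrium the smuggler is indifferent between route A and route B; this condition fixes q.
  the smuggler's payoff from route A: q·5 + (1−q)·3 = 2q + 3
  the smuggler's payoff from route B: q·3 + (1−q)·4 = -q + 4
  2q + 3 = -q + 4  ⇒  3q = 1  ⇒  q = 1/3.
The value is the smuggler's expected payoff against this mix (using route A): (1/3)·5 + (2/3)·3 = 11/3.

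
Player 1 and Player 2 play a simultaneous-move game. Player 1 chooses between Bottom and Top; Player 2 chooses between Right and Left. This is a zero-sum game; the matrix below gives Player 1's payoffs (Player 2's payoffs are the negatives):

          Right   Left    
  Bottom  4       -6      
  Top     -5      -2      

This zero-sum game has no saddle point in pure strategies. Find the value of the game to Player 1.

v = -38/13

Set Player 1's expected payoff from Bottom equal to that from Top:
  Player 1's payoff to Bottom: q·4 + (1−q)·(-6) = 10q - 6
  Player 1's payoff to Top: q·(-5) + (1−q)·(-2) = -3q - 2
  10q - 6 = -3q - 2  ⇒  13q = 4  ⇒  q = 4/13.
The value is Player 1's expected payoff against this mix (using Bottom): (4/13)·4 + (9/13)·(-6) = -38/13.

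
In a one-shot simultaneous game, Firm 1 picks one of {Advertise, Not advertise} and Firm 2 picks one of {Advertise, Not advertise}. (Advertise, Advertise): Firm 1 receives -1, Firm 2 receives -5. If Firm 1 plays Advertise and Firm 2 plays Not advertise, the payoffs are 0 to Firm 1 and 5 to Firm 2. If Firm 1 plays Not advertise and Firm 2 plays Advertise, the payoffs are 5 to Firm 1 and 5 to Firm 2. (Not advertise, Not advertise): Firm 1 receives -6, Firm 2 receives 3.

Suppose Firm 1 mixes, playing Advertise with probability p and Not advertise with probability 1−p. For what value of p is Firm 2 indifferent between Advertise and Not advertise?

p = 1/6

In a mixed equilibrium Firm 2 is indifferent between Advertise and Not advertise; this condition fixes p.
  Firm 2's payoff from Advertise: p·(-5) + (1−p)·5 = -10p + 5
  Firm 2's payoff from Not advertise: p·5 + (1−p)·3 = 2p + 3
  -10p + 5 = 2p + 3  ⇒  -12p = -2  ⇒  p = 1/6.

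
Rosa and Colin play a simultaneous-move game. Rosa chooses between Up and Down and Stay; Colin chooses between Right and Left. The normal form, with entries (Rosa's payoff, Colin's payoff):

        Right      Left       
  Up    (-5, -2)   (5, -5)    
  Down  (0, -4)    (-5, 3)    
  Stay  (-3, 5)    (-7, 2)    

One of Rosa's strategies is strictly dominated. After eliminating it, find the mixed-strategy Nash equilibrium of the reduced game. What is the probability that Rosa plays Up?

p = 7/10

Rosa's strategy Stay is strictly dominated by Down: 0 > -3 and -5 > -7. Eliminate Stay.
In a mixed equilibrium Colin is indifferent between Right and Left; this condition fixes p.
  Colin's payoff to Right: p·(-2) + (1−p)·(-4) = 2p - 4
  Colin's payoff to Left: p·(-5) + (1−p)·3 = -8p + 3
  2p - 4 = -8p + 3  ⇒  10p = 7  ⇒  p = 7/10.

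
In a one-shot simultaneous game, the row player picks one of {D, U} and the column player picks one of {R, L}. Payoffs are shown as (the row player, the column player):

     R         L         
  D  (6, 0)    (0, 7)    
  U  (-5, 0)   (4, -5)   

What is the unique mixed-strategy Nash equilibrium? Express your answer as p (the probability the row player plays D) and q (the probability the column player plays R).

In a mixed equilibrium the column player is indifferent between R and L; this condition fixes p.
  the column player's expected payoff from R: p·0 + (1−p)·0 = 0
  the column player's expected payoff from L: p·7 + (1−p)·(-5) = 12p - 5
  0 = 12p - 5  ⇒  -12p = -5  ⇒  p = 5/12.
For the row player to be willing to mix, the row player must be indifferent between D and U, which pins down the column player's mix.
  the row player's payoff to D: q·6 + (1−q)·0 = 6q
  the row player's payoff to U: q·(-5) + (1−q)·4 = -9q + 4
  6q = -9q + 4  ⇒  15q = 4  ⇒  q = 4/15.

p = 5/12, q = 4/15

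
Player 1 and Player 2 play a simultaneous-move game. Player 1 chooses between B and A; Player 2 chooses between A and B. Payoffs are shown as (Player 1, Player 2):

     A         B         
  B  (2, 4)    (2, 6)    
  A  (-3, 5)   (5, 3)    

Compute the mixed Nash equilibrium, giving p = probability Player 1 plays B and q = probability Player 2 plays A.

p = 1/2, q = 3/8

In a mixed equilibrium Player 2 is indifferent between A and B; this condition fixes p.
  Player 2's expected payoff from A: p·4 + (1−p)·5 = -p + 5
  Player 2's expected payoff from B: p·6 + (1−p)·3 = 3p + 3
  -p + 5 = 3p + 3  ⇒  -4p = -2  ⇒  p = 1/2.
In a mixed equilibrium Player 1 is indifferent between B and A; this condition fixes q.
  Player 1's payoff to B: q·2 + (1−q)·2 = 2
  Player 1's payoff to A: q·(-3) + (1−q)·5 = -8q + 5
  2 = -8q + 5  ⇒  8q = 3  ⇒  q = 3/8.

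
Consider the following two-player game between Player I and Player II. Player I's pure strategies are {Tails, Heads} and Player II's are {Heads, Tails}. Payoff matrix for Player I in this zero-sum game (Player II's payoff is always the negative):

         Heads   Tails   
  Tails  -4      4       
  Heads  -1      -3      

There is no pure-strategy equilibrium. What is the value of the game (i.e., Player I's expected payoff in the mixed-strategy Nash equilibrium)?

For Player I to be willing to mix, Player I must be indifferent between Tails and Heads, which pins down Player II's mix.
  Player I's expected payoff from Tails: q·(-4) + (1−q)·4 = -8q + 4
  Player I's expected payoff from Heads: q·(-1) + (1−q)·(-3) = 2q - 3
  -8q + 4 = 2q - 3  ⇒  -10q = -7  ⇒  q = 7/10.
The value is Player I's expected payoff against this mix (using Tails): (7/10)·(-4) + (3/10)·4 = -8/5.

v = -8/5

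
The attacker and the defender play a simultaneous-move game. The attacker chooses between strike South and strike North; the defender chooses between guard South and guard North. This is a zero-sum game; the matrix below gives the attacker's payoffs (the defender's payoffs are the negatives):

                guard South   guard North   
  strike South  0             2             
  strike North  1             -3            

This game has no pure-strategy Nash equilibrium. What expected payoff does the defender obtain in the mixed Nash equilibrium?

-1/3

Set the defender's expected payoff from guard South equal to that from guard North:
  the defender's payoff to guard South: p·0 + (1−p)·(-1) = p - 1
  the defender's payoff to guard North: p·(-2) + (1−p)·3 = -5p + 3
  p - 1 = -5p + 3  ⇒  6p = 4  ⇒  p = 2/3.
At equilibrium the defender is indifferent across columns, so the defender's payoff equals the payoff from guard South: (2/3)·0 + (1/3)·(-1) = -1/3.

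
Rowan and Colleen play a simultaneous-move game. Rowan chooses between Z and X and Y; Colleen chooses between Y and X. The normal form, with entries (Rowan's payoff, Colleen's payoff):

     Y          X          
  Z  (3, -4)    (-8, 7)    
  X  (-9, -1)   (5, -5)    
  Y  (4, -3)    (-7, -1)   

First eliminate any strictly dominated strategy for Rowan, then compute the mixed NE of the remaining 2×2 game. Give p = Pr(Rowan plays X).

p = 1/3

Rowan's strategy Z is strictly dominated by Y: 4 > 3 and -7 > -8. Eliminate Z.
For Colleen to be willing to mix, Colleen must be indifferent between Y and X, which pins down Rowan's mix.
  Colleen's payoff from Y: p·(-1) + (1−p)·(-3) = 2p - 3
  Colleen's payoff from X: p·(-5) + (1−p)·(-1) = -4p - 1
  2p - 3 = -4p - 1  ⇒  6p = 2  ⇒  p = 1/3.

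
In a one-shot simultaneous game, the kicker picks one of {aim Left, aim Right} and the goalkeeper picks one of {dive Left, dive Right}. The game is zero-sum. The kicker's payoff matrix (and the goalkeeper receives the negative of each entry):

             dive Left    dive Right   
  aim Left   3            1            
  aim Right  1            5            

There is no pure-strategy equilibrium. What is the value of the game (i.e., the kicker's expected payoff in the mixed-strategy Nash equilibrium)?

For the kicker to be willing to mix, the kicker must be indifferent between aim Left and aim Right, which pins down the goalkeeper's mix.
  the kicker's payoff to aim Left: q·3 + (1−q)·1 = 2q + 1
  the kicker's payoff to aim Right: q·1 + (1−q)·5 = -4q + 5
  2q + 1 = -4q + 5  ⇒  6q = 4  ⇒  q = 2/3.
The value is the kicker's expected payoff against this mix (using aim Left): (2/3)·3 + (1/3)·1 = 7/3.

v = 7/3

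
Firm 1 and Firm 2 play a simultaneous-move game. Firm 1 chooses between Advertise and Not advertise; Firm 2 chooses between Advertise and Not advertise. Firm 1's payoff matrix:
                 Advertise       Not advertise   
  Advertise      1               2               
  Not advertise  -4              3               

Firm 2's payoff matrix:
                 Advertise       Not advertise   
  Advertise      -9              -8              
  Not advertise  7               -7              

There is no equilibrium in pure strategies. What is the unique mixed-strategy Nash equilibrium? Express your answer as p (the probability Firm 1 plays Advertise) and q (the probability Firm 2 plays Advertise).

p = 14/15, q = 1/6

In a mixed equilibrium Firm 2 is indifferent between Advertise and Not advertise; this condition fixes p.
  Firm 2's payoff to Advertise: p·(-9) + (1−p)·7 = -16p + 7
  Firm 2's payoff to Not advertise: p·(-8) + (1−p)·(-7) = -p - 7
  -16p + 7 = -p - 7  ⇒  -15p = -14  ⇒  p = 14/15.
Firm 2's mix must leave Firm 1 indifferent between Advertise and Not advertise.
  Firm 1's payoff from Advertise: q·1 + (1−q)·2 = -q + 2
  Firm 1's payoff from Not advertise: q·(-4) + (1−q)·3 = -7q + 3
  -q + 2 = -7q + 3  ⇒  6q = 1  ⇒  q = 1/6.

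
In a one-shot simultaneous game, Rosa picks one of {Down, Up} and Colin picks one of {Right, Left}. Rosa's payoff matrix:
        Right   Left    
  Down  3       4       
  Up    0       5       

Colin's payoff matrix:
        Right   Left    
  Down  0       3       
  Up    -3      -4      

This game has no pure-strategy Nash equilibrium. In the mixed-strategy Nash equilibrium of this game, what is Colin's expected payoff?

-9/4

Rosa's mix must leave Colin indifferent between Right and Left.
  Colin's payoff from Right: p·0 + (1−p)·(-3) = 3p - 3
  Colin's payoff from Left: p·3 + (1−p)·(-4) = 7p - 4
  3p - 3 = 7p - 4  ⇒  -4p = -1  ⇒  p = 1/4.
At equilibrium Colin is indifferent across columns, so Colin's payoff equals the payoff from Right: (1/4)·0 + (3/4)·(-3) = -9/4.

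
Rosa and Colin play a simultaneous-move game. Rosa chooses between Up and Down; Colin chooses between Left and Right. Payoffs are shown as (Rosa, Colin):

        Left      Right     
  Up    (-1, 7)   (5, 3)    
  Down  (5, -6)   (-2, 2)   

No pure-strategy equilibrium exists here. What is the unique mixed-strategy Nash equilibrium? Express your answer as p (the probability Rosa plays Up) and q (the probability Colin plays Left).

In a mixed equilibrium Colin is indifferent between Left and Right; this condition fixes p.
  Colin's payoff to Left: p·7 + (1−p)·(-6) = 13p - 6
  Colin's payoff to Right: p·3 + (1−p)·2 = p + 2
  13p - 6 = p + 2  ⇒  12p = 8  ⇒  p = 2/3.
In a mixed equilibrium Rosa is indifferent between Up and Down; this condition fixes q.
  Rosa's payoff to Up: q·(-1) + (1−q)·5 = -6q + 5
  Rosa's payoff to Down: q·5 + (1−q)·(-2) = 7q - 2
  -6q + 5 = 7q - 2  ⇒  -13q = -7  ⇒  q = 7/13.

p = 2/3, q = 7/13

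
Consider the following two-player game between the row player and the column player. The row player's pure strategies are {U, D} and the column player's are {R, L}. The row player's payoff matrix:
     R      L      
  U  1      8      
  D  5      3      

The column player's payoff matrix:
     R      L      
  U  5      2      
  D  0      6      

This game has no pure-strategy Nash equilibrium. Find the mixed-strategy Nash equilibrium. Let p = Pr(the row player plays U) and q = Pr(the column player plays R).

p = 2/3, q = 5/9

In a mixed equilibrium the column player is indifferent between R and L; this condition fixes p.
  the column player's payoff from R: p·5 + (1−p)·0 = 5p
  the column player's payoff from L: p·2 + (1−p)·6 = -4p + 6
  5p = -4p + 6  ⇒  9p = 6  ⇒  p = 2/3.
The row player's indifference between U and D determines the column player's mixing probability q:
  the row player's payoff to U: q·1 + (1−q)·8 = -7q + 8
  the row player's payoff to D: q·5 + (1−q)·3 = 2q + 3
  -7q + 8 = 2q + 3  ⇒  -9q = -5  ⇒  q = 5/9.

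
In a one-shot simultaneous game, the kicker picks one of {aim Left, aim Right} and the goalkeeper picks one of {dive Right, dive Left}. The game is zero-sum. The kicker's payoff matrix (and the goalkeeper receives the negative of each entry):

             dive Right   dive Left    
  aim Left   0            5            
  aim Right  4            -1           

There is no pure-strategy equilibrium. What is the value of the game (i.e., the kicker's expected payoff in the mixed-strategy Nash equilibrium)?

v = 2

The goalkeeper's mix must leave the kicker indifferent between aim Left and aim Right.
  the kicker's payoff from aim Left: q·0 + (1−q)·5 = -5q + 5
  the kicker's payoff from aim Right: q·4 + (1−q)·(-1) = 5q - 1
  -5q + 5 = 5q - 1  ⇒  -10q = -6  ⇒  q = 3/5.
The value is the kicker's expected payoff against this mix (using aim Left): (3/5)·0 + (2/5)·5 = 2.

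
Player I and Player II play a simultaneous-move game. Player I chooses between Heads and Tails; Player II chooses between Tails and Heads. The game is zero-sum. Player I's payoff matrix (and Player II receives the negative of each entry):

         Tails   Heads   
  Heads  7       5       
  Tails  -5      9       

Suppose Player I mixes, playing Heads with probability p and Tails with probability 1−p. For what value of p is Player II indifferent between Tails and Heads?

Player II's indifference between Tails and Heads determines Player I's mixing probability p:
  Player II's payoff from Tails: p·(-7) + (1−p)·5 = -12p + 5
  Player II's payoff from Heads: p·(-5) + (1−p)·(-9) = 4p - 9
  -12p + 5 = 4p - 9  ⇒  -16p = -14  ⇒  p = 7/8.

p = 7/8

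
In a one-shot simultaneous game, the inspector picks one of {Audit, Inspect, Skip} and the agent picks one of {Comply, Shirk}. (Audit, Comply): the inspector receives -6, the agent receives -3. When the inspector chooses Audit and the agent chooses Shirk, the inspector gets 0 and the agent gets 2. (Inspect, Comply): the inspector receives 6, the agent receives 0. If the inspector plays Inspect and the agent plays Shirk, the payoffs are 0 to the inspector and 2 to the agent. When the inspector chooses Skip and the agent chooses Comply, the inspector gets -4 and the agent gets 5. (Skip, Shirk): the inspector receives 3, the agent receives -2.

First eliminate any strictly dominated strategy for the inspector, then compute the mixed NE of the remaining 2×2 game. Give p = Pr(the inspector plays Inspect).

The inspector's strategy Audit is strictly dominated by Skip: -4 > -6 and 3 > 0. Eliminate Audit.
Set the agent's expected payoff from Comply equal to that from Shirk:
  the agent's payoff to Comply: p·0 + (1−p)·5 = -5p + 5
  the agent's payoff to Shirk: p·2 + (1−p)·(-2) = 4p - 2
  -5p + 5 = 4p - 2  ⇒  -9p = -7  ⇒  p = 7/9.

p = 7/9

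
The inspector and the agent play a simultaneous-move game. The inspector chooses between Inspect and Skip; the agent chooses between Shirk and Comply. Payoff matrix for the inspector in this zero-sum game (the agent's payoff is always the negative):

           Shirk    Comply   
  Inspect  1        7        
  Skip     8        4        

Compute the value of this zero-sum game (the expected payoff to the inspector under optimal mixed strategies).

In a mixed equilibrium the inspector is indifferent between Inspect and Skip; this condition fixes q.
  the inspector's payoff to Inspect: q·1 + (1−q)·7 = -6q + 7
  the inspector's payoff to Skip: q·8 + (1−q)·4 = 4q + 4
  -6q + 7 = 4q + 4  ⇒  -10q = -3  ⇒  q = 3/10.
The value is the inspector's expected payoff against this mix (using Inspect): (3/10)·1 + (7/10)·7 = 26/5.

v = 26/5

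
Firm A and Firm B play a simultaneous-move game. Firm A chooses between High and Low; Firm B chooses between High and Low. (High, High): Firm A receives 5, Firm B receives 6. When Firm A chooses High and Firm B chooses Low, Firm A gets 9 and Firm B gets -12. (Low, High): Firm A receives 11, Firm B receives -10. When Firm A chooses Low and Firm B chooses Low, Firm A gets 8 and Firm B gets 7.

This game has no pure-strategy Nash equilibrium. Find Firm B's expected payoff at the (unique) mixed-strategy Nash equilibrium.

Firm A's mix must leave Firm B indifferent between High and Low.
  Firm B's expected payoff from High: p·6 + (1−p)·(-10) = 16p - 10
  Firm B's expected payoff from Low: p·(-12) + (1−p)·7 = -19p + 7
  16p - 10 = -19p + 7  ⇒  35p = 17  ⇒  p = 17/35.
At equilibrium Firm B is indifferent across columns, so Firm B's payoff equals the payoff from High: (17/35)·6 + (18/35)·(-10) = -78/35.

-78/35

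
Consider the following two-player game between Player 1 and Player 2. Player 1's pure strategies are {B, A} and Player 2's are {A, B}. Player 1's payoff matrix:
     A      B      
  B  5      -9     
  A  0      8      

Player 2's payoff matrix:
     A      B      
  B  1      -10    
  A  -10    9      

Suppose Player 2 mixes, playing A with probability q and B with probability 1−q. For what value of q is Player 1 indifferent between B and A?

q = 17/22

Player 1's indifference between B and A determines Player 2's mixing probability q:
  Player 1's payoff to B: q·5 + (1−q)·(-9) = 14q - 9
  Player 1's payoff to A: q·0 + (1−q)·8 = -8q + 8
  14q - 9 = -8q + 8  ⇒  22q = 17  ⇒  q = 17/22.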